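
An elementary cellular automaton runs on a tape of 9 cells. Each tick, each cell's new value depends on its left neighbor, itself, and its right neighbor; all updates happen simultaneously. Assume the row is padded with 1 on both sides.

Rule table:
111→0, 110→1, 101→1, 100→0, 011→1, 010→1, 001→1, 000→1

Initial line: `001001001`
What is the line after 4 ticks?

011111110

tick 1: 011011011
tick 2: 111111110
tick 3: 000000011
tick 4: 011111110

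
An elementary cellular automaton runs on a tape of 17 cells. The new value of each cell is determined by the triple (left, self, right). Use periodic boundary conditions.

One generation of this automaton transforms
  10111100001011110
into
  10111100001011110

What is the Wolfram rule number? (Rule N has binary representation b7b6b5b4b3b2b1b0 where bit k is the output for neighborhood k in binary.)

204

position 3: 111 → 1  (bit 7 = 1)
position 5: 110 → 1  (bit 6 = 1)
position 1: 101 → 0  (bit 5 = 0)
position 6: 100 → 0  (bit 4 = 0)
position 2: 011 → 1  (bit 3 = 1)
position 0: 010 → 1  (bit 2 = 1)
position 9: 001 → 0  (bit 1 = 0)
position 7: 000 → 0  (bit 0 = 0)
bits b7..b0 = 11001100 = 204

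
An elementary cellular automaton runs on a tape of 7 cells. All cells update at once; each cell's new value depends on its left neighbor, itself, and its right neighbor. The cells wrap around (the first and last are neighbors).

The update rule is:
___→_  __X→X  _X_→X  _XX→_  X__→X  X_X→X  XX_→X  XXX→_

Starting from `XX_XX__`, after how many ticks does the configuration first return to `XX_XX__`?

_XX_XXX
X_XX__X
XX_XXX_
_XX__XX
X_XXX_X
XX__XX_
_XXX_XX
X__XX_X
XXX_XX_
__XX_XX
XX_XX_X
_XX_XX_
X_XX_XX
XX_XX__

14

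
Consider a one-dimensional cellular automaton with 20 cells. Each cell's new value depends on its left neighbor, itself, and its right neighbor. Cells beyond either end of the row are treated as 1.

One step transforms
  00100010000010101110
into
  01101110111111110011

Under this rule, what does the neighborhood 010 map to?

1

At position 2 the neighborhood is 010; the next row has 1 there.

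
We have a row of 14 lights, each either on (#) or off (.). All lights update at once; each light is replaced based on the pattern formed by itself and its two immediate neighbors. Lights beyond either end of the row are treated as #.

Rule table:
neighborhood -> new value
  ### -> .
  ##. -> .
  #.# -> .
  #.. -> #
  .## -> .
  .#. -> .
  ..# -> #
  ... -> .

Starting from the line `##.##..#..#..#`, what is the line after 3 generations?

generation 1: .....##.##.##.
generation 2: #...#.........
generation 3: .#.#.#.......#

.#.#.#.......#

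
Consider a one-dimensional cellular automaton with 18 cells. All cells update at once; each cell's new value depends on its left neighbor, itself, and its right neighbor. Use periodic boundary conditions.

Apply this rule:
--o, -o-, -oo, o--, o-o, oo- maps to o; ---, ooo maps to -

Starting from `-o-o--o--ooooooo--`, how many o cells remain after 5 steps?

step 1: oooooooooo-----oo-
step 2: o--------oo---oooo
step 3: oo------oooo-oo---
step 4: ooo----oo--ooooo-o
step 5: --oo--oooooo---ooo
count of o: 11

11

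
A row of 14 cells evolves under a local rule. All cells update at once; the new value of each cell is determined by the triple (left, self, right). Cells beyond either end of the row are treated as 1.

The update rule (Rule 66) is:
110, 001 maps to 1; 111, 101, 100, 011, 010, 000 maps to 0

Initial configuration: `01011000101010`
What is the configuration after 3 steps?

00100100000010

00001001000000
00010010000001
00100100000010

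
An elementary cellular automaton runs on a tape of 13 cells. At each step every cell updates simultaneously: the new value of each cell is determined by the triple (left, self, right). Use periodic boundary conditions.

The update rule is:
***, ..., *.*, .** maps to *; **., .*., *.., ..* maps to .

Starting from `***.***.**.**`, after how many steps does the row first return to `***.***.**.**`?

**.***.**.***
*.***.**.****
.***.**.*****
***.**.*****.
**.**.*****.*
*.**.*****.**
.**.*****.***
**.*****.***.
*.*****.***.*
.*****.***.**
*****.***.**.
****.***.**.*
***.***.**.**

13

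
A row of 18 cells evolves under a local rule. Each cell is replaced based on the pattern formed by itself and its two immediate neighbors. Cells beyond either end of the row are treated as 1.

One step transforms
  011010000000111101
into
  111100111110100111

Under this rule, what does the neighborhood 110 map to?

At position 2 the neighborhood is 110; the next row has 1 there.

1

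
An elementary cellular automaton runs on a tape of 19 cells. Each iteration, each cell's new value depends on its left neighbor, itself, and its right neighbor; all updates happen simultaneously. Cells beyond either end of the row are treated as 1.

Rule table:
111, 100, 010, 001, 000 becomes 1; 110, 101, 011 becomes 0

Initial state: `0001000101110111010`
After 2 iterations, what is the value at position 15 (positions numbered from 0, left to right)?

1

1111111100100010010
1111111011111111110
position 15 holds 1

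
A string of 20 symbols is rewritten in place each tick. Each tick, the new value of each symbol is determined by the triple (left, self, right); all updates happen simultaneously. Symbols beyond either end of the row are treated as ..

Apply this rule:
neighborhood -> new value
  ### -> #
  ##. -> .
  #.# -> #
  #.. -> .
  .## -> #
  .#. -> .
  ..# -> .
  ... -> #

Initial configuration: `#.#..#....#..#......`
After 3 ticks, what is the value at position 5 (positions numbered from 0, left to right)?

.#.....##......#####
...###.#..####.####.
##.##.#...###.####..
position 5 holds .

.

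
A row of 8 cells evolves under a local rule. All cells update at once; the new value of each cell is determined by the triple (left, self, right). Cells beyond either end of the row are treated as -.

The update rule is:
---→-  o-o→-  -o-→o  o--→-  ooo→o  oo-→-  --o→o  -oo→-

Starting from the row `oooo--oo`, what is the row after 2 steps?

o---oo--

-oo--o--
o---oo--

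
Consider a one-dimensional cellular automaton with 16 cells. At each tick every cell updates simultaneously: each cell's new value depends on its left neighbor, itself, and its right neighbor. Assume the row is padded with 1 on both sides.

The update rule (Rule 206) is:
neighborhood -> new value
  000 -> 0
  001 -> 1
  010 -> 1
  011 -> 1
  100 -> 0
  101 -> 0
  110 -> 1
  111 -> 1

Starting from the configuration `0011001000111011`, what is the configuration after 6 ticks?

0111011001111011
0111011011111011
0111011011111011  (fixed point — unchanged through tick 6)

0111011011111011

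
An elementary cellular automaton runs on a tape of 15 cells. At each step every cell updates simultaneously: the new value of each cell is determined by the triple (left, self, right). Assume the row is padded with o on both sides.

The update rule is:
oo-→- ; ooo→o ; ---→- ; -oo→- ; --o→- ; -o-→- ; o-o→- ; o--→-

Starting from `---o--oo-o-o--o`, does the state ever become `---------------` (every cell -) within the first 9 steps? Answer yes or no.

yes

---------------
all cells are - at step 1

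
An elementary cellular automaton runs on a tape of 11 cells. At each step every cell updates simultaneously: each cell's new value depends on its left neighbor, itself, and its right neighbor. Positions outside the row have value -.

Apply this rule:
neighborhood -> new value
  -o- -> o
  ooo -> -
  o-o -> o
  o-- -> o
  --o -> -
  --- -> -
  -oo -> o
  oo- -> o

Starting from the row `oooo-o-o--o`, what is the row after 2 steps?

o--oooooo-o
oo-o----ooo

oo-o----ooo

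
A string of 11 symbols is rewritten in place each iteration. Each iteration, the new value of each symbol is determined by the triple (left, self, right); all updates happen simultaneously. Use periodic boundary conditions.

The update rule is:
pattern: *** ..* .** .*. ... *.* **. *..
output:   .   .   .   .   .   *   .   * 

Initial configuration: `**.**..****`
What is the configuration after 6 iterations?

.......*..*

iteration 1: ..*..*.....
iteration 2: ...*..*....
iteration 3: ....*..*...
iteration 4: .....*..*..
iteration 5: ......*..*.
iteration 6: .......*..*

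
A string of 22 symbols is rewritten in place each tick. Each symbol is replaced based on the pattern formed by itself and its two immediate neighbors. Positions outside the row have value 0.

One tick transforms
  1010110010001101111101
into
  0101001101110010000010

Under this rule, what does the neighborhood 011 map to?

At position 4 the neighborhood is 011; the next row has 0 there.

0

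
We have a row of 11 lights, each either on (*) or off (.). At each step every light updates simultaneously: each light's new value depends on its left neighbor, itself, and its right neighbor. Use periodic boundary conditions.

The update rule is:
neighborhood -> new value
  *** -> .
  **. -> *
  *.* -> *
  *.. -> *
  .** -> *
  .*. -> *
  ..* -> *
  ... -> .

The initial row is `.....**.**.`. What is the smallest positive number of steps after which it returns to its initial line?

....*******
*..**.....*
******...**
.....**.**.

4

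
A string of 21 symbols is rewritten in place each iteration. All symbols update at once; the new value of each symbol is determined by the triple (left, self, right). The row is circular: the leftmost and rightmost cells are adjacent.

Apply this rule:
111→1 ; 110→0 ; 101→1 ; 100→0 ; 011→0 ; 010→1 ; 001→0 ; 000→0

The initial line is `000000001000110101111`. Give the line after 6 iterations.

000000001000000010000

000000001000001110110
000000001000000101000
000000001000000111000
000000001000000010000
000000001000000010000  (fixed point — unchanged through iteration 6)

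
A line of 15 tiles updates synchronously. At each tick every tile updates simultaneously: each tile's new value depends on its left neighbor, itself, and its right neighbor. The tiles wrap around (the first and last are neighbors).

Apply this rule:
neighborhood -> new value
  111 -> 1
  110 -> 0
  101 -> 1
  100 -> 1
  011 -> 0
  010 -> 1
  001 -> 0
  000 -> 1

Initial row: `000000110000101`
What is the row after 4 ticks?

111110001110111
111101100101011
111010010111101
110111011011010

110111011011010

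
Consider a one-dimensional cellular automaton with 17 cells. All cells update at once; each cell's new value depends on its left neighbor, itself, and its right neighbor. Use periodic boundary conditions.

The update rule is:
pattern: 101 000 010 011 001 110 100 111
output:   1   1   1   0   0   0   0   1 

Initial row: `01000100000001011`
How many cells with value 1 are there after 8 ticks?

11010101111101100
00111110111010000
10011101010110111
00001011111001011
01101101110001100
00010010100100001
01010011100101101
11110001000110011
count of 1: 9

9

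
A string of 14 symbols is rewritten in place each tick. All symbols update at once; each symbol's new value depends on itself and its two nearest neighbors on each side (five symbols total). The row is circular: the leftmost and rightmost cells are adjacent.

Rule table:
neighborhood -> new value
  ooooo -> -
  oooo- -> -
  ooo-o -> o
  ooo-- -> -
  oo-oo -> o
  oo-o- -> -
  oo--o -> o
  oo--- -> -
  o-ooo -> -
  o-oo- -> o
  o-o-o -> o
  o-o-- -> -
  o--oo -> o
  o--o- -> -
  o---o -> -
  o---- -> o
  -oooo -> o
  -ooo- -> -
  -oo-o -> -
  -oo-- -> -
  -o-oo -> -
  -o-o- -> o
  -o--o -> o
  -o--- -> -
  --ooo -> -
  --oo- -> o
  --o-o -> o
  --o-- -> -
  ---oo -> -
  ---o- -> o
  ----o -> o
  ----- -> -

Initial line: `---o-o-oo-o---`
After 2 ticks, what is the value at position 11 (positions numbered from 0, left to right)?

tick 1: -ooooo-o----o-
tick 2: o-o--o---ooo-o
position 11 holds o

o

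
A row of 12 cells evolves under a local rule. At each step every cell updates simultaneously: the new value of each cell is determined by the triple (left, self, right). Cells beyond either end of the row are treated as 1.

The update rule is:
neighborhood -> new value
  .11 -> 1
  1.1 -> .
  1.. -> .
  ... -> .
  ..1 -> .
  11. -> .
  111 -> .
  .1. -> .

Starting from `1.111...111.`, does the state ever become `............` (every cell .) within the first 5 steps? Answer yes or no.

yes

step 1: ..1.....1...
step 2: ............
all cells are . at step 2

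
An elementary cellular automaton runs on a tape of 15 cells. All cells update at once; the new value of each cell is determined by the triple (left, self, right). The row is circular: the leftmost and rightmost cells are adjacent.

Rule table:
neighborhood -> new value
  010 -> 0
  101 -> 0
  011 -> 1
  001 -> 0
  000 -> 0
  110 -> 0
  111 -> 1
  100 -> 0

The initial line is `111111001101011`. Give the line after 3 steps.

111000000000011

111110001000011
111100000000011
111000000000011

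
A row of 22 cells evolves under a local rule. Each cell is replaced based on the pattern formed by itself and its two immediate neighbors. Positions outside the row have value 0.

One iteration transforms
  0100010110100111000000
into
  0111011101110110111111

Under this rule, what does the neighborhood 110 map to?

0

At position 8 the neighborhood is 110; the next row has 0 there.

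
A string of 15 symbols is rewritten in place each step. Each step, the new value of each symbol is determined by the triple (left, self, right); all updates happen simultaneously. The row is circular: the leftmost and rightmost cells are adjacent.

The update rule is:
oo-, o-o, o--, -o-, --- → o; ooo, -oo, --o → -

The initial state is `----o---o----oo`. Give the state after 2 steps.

ooo-ooo-oooo--o
--oo--oo---oo--

--oo--oo---oo--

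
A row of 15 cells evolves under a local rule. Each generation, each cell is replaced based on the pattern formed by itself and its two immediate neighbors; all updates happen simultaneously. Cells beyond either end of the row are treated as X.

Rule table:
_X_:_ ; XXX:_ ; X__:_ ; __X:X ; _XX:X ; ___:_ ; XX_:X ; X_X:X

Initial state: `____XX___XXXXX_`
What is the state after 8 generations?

___XXX__XX___XX
__XX_X_XXX__XX_
_XXXX_XX_X_XXXX
XX__XXXXX_XX___
_X_XX___XXXX__X
X_XXX__XX__X_XX
XXX_X_XXX_X_XX_
__XX_XX_XX_XXXX

__XX_XX_XX_XXXX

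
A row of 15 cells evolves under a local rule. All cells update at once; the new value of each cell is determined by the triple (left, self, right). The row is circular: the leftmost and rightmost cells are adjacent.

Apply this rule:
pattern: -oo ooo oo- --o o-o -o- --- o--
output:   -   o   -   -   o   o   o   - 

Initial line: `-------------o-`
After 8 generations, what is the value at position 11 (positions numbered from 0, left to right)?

o

generation 1: oooooooooooo-o-
generation 2: -oooooooooo-ooo
generation 3: o-oooooooo-o-o-
generation 4: oo-oooooo-ooooo
generation 5: o-o-oooo-o-oooo
generation 6: -ooo-oo-ooo-ooo
generation 7: o-o-o--o-o-o-o-
generation 8: ooooo--oooooooo
position 11 holds o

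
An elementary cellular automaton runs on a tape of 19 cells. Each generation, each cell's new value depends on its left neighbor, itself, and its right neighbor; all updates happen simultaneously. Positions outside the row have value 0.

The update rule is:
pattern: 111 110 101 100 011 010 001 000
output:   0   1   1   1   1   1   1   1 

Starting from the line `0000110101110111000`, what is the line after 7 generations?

1111111111011101111

generation 1: 1111111111011101111
generation 2: 1000000001110111001
generation 3: 1111111111011101111  (repeats generation 1; period 2)
generation 7: 1111111111011101111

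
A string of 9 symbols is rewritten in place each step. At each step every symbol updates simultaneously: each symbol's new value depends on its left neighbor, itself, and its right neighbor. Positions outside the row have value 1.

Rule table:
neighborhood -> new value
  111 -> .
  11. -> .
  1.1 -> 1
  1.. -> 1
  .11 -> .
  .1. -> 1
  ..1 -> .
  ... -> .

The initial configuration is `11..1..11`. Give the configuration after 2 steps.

1.11..1..

step 1: ..1.11...
step 2: 1.11..1..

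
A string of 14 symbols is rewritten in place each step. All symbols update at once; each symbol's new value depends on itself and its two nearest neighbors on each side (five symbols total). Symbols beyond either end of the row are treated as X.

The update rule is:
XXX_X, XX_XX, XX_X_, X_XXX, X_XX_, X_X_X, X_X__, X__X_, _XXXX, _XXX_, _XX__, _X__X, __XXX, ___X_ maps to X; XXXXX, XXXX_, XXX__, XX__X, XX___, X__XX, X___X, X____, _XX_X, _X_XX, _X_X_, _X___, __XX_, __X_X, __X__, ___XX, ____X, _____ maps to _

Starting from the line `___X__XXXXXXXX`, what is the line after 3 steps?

__X_X_XX______
_X__X_XX______
XXXX__XX______

XXXX__XX______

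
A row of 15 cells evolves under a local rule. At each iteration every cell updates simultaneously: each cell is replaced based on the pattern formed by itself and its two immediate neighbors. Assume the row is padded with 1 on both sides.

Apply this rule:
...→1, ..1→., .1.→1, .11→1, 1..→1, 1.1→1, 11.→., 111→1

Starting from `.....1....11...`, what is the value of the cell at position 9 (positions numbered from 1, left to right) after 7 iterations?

iteration 1: 1111.1111.1.11.
iteration 2: 111.1111.1111.1
iteration 3: 11.1111.1111.11
iteration 4: 1.1111.1111.111
iteration 5: .1111.1111.1111
iteration 6: 1111.1111.11111
iteration 7: 111.1111.111111
position 9 holds .

.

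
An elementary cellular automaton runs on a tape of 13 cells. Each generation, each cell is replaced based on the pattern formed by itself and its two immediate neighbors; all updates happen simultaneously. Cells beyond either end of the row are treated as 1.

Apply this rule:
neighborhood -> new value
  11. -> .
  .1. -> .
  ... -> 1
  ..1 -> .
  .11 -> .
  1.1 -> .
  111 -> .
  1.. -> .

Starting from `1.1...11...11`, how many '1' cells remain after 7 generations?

2

....1....1...
.11...11...1.
....1....1...  (repeats generation 1; period 2)
generation 7: ....1....1...
count of 1: 2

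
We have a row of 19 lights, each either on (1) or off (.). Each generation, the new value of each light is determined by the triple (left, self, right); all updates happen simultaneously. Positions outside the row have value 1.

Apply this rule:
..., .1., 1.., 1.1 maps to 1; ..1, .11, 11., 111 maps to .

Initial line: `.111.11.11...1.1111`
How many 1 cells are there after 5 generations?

9

1...1..1..11.11....
.11.11.11...1..111.
1..1..1..11.11....1
.1.11.11...1..111..
111..1..11.11....1.
count of 1: 9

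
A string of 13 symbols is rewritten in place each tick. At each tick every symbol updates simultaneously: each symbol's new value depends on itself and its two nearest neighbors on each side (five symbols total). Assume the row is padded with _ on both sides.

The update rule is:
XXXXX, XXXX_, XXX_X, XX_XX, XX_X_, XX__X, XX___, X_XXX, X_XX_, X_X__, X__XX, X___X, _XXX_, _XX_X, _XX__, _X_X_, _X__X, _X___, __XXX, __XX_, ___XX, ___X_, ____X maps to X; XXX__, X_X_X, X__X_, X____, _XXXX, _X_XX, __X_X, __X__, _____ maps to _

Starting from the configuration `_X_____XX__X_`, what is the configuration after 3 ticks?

XX_XXXXXXXXX_

tick 1: X_X__XXXXX__X
tick 2: _XXXXX_XX_X__
tick 3: XX_XXXXXXXXX_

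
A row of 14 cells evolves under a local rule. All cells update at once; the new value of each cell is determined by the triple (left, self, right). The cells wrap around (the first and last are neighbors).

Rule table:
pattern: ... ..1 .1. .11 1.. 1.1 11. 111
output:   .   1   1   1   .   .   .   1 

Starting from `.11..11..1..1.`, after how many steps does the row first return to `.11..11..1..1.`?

14

11..11..11.11.
1..11..11..1..
1.11..11..11.1
..1..11..11..1
.11.11..11..11
.1..1..11..11.
11.11.11..11..
1..1..1..11..1
..11.11.11..11
.11..1..1..11.
11..11.11.11..
1..11..1..1..1
..11..11.11.11
.11..11..1..1.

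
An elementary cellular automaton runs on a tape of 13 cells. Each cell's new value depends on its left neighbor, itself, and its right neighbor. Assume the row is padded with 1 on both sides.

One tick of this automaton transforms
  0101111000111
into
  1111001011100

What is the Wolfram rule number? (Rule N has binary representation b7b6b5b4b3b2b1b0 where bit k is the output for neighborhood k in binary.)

position 4: 111 → 0  (bit 7 = 0)
position 6: 110 → 1  (bit 6 = 1)
position 0: 101 → 1  (bit 5 = 1)
position 7: 100 → 0  (bit 4 = 0)
position 3: 011 → 1  (bit 3 = 1)
position 1: 010 → 1  (bit 2 = 1)
position 9: 001 → 1  (bit 1 = 1)
position 8: 000 → 1  (bit 0 = 1)
bits b7..b0 = 01101111 = 111

111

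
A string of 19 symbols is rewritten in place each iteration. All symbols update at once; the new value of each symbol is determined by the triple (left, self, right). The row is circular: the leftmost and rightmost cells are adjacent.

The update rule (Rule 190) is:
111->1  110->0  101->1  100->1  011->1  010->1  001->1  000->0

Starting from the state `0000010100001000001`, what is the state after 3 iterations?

1111111011110111110

1000111110011100011
0101111101111010111
1111111011110111110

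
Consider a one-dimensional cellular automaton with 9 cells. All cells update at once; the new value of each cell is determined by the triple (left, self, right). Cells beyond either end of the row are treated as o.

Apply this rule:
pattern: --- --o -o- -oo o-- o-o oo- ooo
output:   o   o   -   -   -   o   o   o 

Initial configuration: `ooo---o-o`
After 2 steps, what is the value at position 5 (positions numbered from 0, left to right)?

ooo-oo-o-
oooo-oo-o
position 5 holds o

o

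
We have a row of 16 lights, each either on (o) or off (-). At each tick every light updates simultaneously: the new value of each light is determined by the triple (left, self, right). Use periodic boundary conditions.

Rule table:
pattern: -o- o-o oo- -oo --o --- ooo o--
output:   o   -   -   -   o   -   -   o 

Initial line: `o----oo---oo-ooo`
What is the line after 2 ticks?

oooooooo-oo-----

tick 1: -o--o--o-o------
tick 2: oooooooo-oo-----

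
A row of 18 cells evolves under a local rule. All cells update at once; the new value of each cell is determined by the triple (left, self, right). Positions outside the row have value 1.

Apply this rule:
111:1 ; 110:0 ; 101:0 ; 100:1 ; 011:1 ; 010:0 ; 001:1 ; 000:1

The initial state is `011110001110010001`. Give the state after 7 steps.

011101111101101111
011001111001001111
010111110110111111
000111100100111111
111111011011111111
111110010011111111
111101101111111111

111101101111111111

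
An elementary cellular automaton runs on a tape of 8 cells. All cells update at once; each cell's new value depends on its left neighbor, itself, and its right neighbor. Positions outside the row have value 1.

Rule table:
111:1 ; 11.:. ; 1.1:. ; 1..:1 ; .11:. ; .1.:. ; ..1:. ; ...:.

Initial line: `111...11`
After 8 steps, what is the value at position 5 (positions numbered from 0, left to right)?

.

11.1...1
1...1...
.1...1..
..1...1.
1..1....
.1..1...
..1..1..
1..1..1.
position 5 holds .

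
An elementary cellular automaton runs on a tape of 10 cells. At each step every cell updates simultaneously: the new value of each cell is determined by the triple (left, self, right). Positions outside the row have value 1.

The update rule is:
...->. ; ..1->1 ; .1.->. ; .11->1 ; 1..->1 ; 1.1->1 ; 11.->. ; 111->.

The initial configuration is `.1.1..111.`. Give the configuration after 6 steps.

..11.11..1

1.1.111..1
.1.11..111
1.11.111..
.11.11..11
11.11.111.
..11.11..1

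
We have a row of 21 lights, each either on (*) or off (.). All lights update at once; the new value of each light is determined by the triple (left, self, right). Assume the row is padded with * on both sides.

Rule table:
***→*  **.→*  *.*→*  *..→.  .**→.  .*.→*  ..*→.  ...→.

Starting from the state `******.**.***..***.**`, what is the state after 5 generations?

***********.*.......*

*******.**.**...***.*
********.**.*....***.
*********.***.....***
**********.**......**
***********.*.......*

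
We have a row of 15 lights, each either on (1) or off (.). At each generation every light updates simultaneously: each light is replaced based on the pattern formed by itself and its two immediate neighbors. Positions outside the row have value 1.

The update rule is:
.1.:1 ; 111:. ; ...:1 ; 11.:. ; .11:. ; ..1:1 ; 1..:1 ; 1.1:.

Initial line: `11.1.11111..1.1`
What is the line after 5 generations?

...1......111..
1111111111...11
..........111..
1111111111...11  (repeats generation 2; period 2)
generation 5: ..........111..

..........111..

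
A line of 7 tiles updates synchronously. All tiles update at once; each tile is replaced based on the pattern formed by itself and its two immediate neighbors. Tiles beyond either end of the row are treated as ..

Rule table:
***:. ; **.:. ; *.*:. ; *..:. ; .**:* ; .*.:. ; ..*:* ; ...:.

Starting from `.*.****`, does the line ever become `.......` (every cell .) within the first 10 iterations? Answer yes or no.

*..*...
..*....
.*.....
*......
.......
all cells are . at iteration 5

yes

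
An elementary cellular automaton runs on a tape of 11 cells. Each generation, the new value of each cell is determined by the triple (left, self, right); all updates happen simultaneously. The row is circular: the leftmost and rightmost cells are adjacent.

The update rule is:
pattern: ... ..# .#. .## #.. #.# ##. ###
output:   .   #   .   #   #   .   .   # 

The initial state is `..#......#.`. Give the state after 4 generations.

.#.#....#.#
....#..#...
...#.##.#..
..#..#...#.

..#..#...#.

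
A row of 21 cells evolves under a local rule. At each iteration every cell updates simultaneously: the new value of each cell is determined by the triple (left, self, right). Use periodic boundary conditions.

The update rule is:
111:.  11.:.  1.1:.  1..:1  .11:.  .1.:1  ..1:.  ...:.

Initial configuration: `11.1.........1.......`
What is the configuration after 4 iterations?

.......1.........1...

iteration 1: ...11........11......
iteration 2: .....1.........1.....
iteration 3: .....11........11....
iteration 4: .......1.........1...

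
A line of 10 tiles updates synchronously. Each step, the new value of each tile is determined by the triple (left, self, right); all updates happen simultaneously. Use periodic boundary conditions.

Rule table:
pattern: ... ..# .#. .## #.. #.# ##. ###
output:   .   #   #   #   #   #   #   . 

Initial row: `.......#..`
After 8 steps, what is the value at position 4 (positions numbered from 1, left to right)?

#

step 1: ......###.
step 2: .....##.##
step 3: #...######
step 4: ##.##.....
step 5: ######...#
step 6: .....##.##  (repeats step 2; period 4)
step 8: ##.##.....
position 4 holds #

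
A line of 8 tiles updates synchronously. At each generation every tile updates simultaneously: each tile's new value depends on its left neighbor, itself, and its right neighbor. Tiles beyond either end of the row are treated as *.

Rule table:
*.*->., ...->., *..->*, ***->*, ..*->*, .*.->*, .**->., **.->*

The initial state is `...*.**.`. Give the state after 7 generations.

*****.*.

*.**..*.
*..****.
***.***.
***..**.
*****.*.
*****.*.  (fixed point — unchanged through generation 7)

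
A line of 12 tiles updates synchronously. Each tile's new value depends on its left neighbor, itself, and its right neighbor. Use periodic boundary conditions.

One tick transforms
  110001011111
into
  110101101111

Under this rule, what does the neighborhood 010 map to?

1

At position 5 the neighborhood is 010; the next row has 1 there.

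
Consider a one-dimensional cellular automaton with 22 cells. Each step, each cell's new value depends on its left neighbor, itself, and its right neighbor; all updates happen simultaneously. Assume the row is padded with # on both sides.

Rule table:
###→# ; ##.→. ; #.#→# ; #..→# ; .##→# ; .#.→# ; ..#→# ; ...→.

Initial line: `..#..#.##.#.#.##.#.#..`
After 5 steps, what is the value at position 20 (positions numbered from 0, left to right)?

#

step 1: ########.######.######
step 2: #######.######.#######
step 3: ######.######.########
step 4: #####.######.#########
step 5: ####.######.##########
position 20 holds #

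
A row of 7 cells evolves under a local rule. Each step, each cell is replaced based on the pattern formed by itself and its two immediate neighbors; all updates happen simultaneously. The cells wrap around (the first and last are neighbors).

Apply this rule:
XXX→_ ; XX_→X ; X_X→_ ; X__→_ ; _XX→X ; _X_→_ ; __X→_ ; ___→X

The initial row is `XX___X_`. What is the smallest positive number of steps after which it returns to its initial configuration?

XX_X___
XX___X_

2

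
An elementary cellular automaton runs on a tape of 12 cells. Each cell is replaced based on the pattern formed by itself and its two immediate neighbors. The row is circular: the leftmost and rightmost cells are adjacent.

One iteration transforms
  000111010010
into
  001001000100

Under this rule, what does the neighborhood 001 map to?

At position 2 the neighborhood is 001; the next row has 1 there.

1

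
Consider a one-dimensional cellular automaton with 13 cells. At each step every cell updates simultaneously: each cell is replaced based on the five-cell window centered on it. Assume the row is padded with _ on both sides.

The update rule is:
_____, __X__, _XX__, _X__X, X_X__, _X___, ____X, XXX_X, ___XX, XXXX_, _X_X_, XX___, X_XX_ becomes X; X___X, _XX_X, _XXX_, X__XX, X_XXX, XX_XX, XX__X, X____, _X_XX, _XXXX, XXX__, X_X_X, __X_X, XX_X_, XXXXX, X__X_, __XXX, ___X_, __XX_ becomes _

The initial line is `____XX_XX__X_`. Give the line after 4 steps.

XX__X_______X

XXXX___XX__XX
__X_X_X_X___X
X__X_X_XXX__X
XX__X_______X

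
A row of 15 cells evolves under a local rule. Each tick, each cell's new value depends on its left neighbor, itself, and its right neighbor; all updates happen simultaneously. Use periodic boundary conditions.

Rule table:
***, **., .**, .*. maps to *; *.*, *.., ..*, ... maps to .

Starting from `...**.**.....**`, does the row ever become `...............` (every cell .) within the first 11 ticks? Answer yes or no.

...**.**.....**  (fixed point — unchanged through tick 11)
tick 11 is ...**.**.....**, still not uniform .

no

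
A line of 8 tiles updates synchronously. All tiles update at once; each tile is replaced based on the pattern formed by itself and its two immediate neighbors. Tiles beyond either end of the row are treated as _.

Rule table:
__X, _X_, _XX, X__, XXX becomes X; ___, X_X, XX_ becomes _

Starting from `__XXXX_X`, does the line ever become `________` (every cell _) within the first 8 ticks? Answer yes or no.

_XXXX__X
XXXX_XXX
XXX__XX_
XX_XXX_X
X__XX__X
XXXX_XXX  (repeats tick 2; period 4)
tick 8: XX_XXX_X
tick 8 is XX_XXX_X, still not uniform _

no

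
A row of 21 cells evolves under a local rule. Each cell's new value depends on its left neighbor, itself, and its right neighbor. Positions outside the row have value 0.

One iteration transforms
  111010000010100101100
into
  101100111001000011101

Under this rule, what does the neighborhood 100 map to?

0

At position 5 the neighborhood is 100; the next row has 0 there.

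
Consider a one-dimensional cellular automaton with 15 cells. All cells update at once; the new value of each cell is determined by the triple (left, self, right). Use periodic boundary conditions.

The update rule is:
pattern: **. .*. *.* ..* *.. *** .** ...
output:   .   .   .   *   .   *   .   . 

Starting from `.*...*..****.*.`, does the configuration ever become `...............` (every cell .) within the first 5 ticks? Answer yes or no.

no

*...*..*.**....
...*..*.......*
..*..*.......*.
.*..*.......*..
*..*.......*...
tick 5 is *..*.......*..., still not uniform .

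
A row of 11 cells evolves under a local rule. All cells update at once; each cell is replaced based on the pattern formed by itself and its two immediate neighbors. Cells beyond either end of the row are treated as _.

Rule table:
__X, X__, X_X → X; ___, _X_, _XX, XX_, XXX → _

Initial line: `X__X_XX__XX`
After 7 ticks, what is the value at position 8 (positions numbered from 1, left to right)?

X

tick 1: _XX_X__XX__
tick 2: X__X_XX__X_
tick 3: _XX_X__XX_X
tick 4: X__X_XX__X_  (repeats tick 2; period 2)
tick 7: _XX_X__XX_X
position 8 holds X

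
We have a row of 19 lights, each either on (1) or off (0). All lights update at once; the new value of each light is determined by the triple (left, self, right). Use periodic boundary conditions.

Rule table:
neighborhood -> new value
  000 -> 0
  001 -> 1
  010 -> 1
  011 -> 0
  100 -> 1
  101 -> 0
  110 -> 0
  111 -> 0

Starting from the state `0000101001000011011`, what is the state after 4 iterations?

0011100001110011011

1001101111100100000
1110000000011110001
0001000000100001010
0011100001110011011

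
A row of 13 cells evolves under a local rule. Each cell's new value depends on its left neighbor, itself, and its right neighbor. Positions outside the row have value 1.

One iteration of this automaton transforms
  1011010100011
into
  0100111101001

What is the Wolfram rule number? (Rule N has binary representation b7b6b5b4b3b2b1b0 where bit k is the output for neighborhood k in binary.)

165

position 12: 111 → 1  (bit 7 = 1)
position 0: 110 → 0  (bit 6 = 0)
position 1: 101 → 1  (bit 5 = 1)
position 8: 100 → 0  (bit 4 = 0)
position 2: 011 → 0  (bit 3 = 0)
position 5: 010 → 1  (bit 2 = 1)
position 10: 001 → 0  (bit 1 = 0)
position 9: 000 → 1  (bit 0 = 1)
bits b7..b0 = 10100101 = 165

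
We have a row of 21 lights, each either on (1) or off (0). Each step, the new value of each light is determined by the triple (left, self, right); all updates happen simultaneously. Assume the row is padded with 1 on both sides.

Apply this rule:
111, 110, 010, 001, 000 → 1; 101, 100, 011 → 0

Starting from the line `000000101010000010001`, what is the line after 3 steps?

011111101010111110110
001111101010011110010
010111101010101110110

010111101010101110110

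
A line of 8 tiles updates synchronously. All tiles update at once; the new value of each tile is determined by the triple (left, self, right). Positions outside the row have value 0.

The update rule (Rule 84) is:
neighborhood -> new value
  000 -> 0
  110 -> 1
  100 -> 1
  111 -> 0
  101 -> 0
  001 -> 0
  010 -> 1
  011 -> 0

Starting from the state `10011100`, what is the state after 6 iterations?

11000110
01100011
00110001
00011001
00001101
00000101

00000101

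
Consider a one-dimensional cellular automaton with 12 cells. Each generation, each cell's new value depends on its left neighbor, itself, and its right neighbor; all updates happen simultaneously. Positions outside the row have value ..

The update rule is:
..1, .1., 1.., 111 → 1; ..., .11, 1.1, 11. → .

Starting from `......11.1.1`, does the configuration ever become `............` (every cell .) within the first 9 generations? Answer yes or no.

no

.....1...1.1
....111.11.1
...1.1.....1
..11.11...11
.1.....1.1..
111...11.11.
.1.1.1.....1
11.1.11...11
...1...1.1..
generation 9 is ...1...1.1.., still not uniform .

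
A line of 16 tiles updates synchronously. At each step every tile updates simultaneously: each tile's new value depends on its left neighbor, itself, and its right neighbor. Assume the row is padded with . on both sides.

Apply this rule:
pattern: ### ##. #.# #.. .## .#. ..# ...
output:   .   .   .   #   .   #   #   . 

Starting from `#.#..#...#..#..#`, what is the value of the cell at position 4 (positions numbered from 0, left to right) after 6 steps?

#

#.#####.########
#...............
##..............
..#.............
.###............
#...#...........
position 4 holds #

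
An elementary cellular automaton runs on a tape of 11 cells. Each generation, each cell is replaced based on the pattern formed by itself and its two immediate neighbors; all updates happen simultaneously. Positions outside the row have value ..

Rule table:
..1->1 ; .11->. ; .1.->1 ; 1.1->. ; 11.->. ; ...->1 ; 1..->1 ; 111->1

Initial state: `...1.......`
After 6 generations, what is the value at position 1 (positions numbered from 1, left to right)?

.

11111111111
.111111111.
1.1111111.1
1..11111..1
111.111.111
.1...1...1.
position 1 holds .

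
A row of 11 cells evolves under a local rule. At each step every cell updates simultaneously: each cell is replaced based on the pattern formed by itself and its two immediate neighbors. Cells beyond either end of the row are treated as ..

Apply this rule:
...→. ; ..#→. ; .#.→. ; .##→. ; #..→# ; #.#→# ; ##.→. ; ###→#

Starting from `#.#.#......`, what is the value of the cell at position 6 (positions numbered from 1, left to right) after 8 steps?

.

.#.#.#.....
..#.#.#....
...#.#.#...
....#.#.#..
.....#.#.#.
......#.#.#
.......#.#.
........#.#
position 6 holds .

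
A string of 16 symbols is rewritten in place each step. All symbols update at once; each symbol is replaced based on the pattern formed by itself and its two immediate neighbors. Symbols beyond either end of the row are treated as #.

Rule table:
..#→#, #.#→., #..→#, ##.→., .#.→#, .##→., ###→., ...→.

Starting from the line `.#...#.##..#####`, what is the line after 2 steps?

......#.#..#...#

.##.##...##.....
......#.#..#...#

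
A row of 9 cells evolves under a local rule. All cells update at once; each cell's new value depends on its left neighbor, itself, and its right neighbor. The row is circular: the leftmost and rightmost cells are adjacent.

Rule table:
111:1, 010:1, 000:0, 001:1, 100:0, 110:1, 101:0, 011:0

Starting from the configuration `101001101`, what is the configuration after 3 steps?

101010100

101010100
101010101
101010100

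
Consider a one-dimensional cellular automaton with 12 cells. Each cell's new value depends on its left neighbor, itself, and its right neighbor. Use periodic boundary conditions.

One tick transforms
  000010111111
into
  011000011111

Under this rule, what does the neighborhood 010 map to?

At position 4 the neighborhood is 010; the next row has 0 there.

0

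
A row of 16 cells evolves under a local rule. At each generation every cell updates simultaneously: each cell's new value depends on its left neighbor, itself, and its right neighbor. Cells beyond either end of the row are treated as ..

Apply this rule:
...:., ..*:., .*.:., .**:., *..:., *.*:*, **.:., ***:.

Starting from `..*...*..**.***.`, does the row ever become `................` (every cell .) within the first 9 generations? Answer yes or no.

generation 1: ...........*....
generation 2: ................
all cells are . at generation 2

yes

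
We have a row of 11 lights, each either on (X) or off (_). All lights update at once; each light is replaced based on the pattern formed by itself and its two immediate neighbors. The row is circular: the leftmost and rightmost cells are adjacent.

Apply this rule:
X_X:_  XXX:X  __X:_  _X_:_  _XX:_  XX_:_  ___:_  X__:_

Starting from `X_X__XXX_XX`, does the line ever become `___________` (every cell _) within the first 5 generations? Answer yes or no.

______X___X
___________
all cells are _ at generation 2

yes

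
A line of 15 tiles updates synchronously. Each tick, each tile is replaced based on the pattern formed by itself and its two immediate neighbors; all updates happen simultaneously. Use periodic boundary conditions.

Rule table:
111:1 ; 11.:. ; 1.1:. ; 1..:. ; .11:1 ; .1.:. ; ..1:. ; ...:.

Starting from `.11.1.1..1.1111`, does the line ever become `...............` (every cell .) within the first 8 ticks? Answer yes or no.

yes

.1.........111.
...........11..
...........1...
...............
all cells are . at tick 4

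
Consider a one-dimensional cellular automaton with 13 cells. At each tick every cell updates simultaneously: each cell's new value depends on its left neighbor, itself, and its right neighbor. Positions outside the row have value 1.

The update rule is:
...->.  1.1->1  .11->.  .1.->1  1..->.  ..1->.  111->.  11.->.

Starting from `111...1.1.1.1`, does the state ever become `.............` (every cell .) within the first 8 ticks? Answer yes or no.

......111111.
............1
.............
all cells are . at tick 3

yes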